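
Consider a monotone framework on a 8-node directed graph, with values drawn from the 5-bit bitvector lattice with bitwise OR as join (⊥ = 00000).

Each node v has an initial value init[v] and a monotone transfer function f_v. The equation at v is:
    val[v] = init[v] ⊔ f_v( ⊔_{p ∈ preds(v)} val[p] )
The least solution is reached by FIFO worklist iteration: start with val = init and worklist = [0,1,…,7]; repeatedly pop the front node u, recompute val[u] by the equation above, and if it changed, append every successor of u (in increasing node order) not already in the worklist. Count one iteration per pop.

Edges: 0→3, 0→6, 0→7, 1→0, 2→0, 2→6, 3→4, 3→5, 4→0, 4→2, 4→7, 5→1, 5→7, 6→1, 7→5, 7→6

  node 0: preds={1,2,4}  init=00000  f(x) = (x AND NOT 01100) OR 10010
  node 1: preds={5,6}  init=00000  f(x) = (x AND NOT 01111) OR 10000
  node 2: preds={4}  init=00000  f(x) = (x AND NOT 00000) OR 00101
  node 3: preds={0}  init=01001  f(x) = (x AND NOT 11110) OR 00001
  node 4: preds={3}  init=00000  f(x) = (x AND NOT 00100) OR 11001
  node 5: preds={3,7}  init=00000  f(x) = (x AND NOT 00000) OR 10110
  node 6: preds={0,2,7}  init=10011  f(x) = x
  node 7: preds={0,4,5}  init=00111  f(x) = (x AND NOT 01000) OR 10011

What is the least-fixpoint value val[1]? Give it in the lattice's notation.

10000

Worklist (17 pops):
  #1 pop 0: in=00000 → 10010 (was 00000); enqueue []
  #2 pop 1: in=10011 → 10000 (was 00000); enqueue [0]
  #3 pop 2: in=00000 → 00101 (was 00000); enqueue []
  #4 pop 3: in=10010 → 01001 (no change)
  #5 pop 4: in=01001 → 11001 (was 00000); enqueue [2]
  #6 pop 5: in=01111 → 11111 (was 00000); enqueue [1]
  #7 pop 6: in=10111 → 10111 (was 10011); enqueue []
  #8 pop 7: in=11111 → 10111 (was 00111); enqueue [5,6]
  #9 pop 0: in=11101 → 10011 (was 10010); enqueue [3,7]
  #10 pop 2: in=11001 → 11101 (was 00101); enqueue [0]
  #11 pop 1: in=11111 → 10000 (no change)
  #12 pop 5: in=11111 → 11111 (no change)
  #13 pop 6: in=11111 → 11111 (was 10111); enqueue [1]
  #14 pop 3: in=10011 → 01001 (no change)
  #15 pop 7: in=11111 → 10111 (no change)
  #16 pop 0: in=11101 → 10011 (no change)
  #17 pop 1: in=11111 → 10000 (no change)

Fixpoint:
  val[0] = 10011
  val[1] = 10000
  val[2] = 11101
  val[3] = 01001
  val[4] = 11001
  val[5] = 11111
  val[6] = 11111
  val[7] = 10111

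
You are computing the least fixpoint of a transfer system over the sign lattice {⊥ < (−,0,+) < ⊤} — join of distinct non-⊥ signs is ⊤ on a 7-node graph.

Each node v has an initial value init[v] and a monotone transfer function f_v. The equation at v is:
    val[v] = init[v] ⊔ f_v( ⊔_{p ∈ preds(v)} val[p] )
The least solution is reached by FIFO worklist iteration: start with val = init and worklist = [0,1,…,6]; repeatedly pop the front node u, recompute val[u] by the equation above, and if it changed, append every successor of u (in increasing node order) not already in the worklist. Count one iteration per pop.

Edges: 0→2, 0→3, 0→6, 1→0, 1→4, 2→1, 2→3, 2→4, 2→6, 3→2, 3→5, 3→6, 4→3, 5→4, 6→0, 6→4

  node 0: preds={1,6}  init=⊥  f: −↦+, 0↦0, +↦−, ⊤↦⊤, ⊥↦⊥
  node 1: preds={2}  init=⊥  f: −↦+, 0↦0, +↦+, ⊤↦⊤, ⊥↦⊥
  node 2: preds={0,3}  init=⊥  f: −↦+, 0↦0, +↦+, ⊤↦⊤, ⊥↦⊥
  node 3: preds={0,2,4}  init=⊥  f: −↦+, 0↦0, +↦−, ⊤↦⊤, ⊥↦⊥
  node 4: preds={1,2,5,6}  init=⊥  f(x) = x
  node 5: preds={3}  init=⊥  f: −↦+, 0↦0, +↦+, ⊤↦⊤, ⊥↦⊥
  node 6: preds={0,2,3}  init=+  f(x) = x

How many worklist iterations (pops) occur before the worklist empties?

18

Worklist (18 pops):
  #1 pop 0: in=+ → − (was ⊥); enqueue []
  #2 pop 1: in=⊥ → ⊥ (no change)
  #3 pop 2: in=− → + (was ⊥); enqueue [1]
  #4 pop 3: in=⊤ → ⊤ (was ⊥); enqueue [2]
  #5 pop 4: in=+ → + (was ⊥); enqueue [3]
  #6 pop 5: in=⊤ → ⊤ (was ⊥); enqueue [4]
  #7 pop 6: in=⊤ → ⊤ (was +); enqueue [0]
  #8 pop 1: in=+ → + (was ⊥); enqueue []
  #9 pop 2: in=⊤ → ⊤ (was +); enqueue [1,6]
  #10 pop 3: in=⊤ → ⊤ (no change)
  #11 pop 4: in=⊤ → ⊤ (was +); enqueue [3]
  #12 pop 0: in=⊤ → ⊤ (was −); enqueue [2]
  #13 pop 1: in=⊤ → ⊤ (was +); enqueue [0,4]
  #14 pop 6: in=⊤ → ⊤ (no change)
  #15 pop 3: in=⊤ → ⊤ (no change)
  #16 pop 2: in=⊤ → ⊤ (no change)
  #17 pop 0: in=⊤ → ⊤ (no change)
  #18 pop 4: in=⊤ → ⊤ (no change)

Fixpoint:
  val[0] = ⊤
  val[1] = ⊤
  val[2] = ⊤
  val[3] = ⊤
  val[4] = ⊤
  val[5] = ⊤
  val[6] = ⊤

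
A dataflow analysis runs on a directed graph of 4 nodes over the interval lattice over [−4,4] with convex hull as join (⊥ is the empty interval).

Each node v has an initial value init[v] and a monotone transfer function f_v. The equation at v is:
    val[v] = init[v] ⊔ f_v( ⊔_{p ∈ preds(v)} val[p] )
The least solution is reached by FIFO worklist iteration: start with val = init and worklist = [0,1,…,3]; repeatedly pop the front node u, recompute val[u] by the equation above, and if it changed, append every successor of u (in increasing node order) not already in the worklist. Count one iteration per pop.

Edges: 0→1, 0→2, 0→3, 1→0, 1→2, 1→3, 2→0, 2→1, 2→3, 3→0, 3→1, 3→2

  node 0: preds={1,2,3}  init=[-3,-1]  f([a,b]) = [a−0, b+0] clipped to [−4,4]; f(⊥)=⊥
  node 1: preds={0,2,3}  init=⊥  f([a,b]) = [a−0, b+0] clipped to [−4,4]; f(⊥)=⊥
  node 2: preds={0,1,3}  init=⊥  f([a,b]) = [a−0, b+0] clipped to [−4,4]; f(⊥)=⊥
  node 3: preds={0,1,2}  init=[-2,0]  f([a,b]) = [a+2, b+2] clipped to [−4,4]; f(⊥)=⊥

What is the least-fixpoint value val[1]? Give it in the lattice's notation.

[-3,4]

Worklist (14 pops):
  #1 pop 0: in=[-2,0] → [-3,0] (was [-3,-1]); enqueue []
  #2 pop 1: in=[-3,0] → [-3,0] (was ⊥); enqueue [0]
  #3 pop 2: in=[-3,0] → [-3,0] (was ⊥); enqueue [1]
  #4 pop 3: in=[-3,0] → [-2,2] (was [-2,0]); enqueue [2]
  #5 pop 0: in=[-3,2] → [-3,2] (was [-3,0]); enqueue [3]
  #6 pop 1: in=[-3,2] → [-3,2] (was [-3,0]); enqueue [0]
  #7 pop 2: in=[-3,2] → [-3,2] (was [-3,0]); enqueue [1]
  #8 pop 3: in=[-3,2] → [-2,4] (was [-2,2]); enqueue [2]
  #9 pop 0: in=[-3,4] → [-3,4] (was [-3,2]); enqueue [3]
  #10 pop 1: in=[-3,4] → [-3,4] (was [-3,2]); enqueue [0]
  #11 pop 2: in=[-3,4] → [-3,4] (was [-3,2]); enqueue [1]
  #12 pop 3: in=[-3,4] → [-2,4] (no change)
  #13 pop 0: in=[-3,4] → [-3,4] (no change)
  #14 pop 1: in=[-3,4] → [-3,4] (no change)

Fixpoint:
  val[0] = [-3,4]
  val[1] = [-3,4]
  val[2] = [-3,4]
  val[3] = [-2,4]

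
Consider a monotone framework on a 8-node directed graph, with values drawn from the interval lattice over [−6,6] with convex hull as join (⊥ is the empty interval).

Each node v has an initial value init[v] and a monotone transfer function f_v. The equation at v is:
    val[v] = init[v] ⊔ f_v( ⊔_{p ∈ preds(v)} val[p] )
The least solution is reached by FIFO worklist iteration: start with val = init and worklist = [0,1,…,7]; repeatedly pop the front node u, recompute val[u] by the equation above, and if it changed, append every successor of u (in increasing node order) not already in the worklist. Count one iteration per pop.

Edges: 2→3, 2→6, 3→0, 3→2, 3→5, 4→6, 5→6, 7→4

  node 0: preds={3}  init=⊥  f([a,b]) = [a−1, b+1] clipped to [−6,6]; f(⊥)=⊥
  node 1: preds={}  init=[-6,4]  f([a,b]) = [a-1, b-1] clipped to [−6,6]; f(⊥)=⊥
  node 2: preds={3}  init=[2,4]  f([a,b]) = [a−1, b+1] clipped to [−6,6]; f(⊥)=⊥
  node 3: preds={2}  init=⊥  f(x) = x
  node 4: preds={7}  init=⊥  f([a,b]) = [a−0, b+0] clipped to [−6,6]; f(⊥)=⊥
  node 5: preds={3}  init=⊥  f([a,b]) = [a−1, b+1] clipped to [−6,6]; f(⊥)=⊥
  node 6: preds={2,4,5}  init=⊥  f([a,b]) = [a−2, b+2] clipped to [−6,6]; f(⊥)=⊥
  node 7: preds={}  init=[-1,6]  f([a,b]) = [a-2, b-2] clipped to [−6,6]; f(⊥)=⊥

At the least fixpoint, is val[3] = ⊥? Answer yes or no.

Trace (50 dequeues):
  [1] u=0 | in ⊥ | out ⊥ | ==
  [2] u=1 | in ⊥ | out [-6,4] | ==
  [3] u=2 | in ⊥ | out [2,4] | ==
  [4] u=3 | in [2,4] | out [2,4] | prev ⊥ | push {0,2}
  [5] u=4 | in [-1,6] | out [-1,6] | prev ⊥ | push {}
  [6] u=5 | in [2,4] | out [1,5] | prev ⊥ | push {}
  [7] u=6 | in [-1,6] | out [-3,6] | prev ⊥ | push {}
  [8] u=7 | in ⊥ | out [-1,6] | ==
  [9] u=0 | in [2,4] | out [1,5] | prev ⊥ | push {}
  [10] u=2 | in [2,4] | out [1,5] | prev [2,4] | push {3,6}
  [11] u=3 | in [1,5] | out [1,5] | prev [2,4] | push {0,2,5}
  [12] u=6 | in [-1,6] | out [-3,6] | ==
  [13] u=0 | in [1,5] | out [0,6] | prev [1,5] | push {}
  [14] u=2 | in [1,5] | out [0,6] | prev [1,5] | push {3,6}
  [15] u=5 | in [1,5] | out [0,6] | prev [1,5] | push {}
  [16] u=3 | in [0,6] | out [0,6] | prev [1,5] | push {0,2,5}
  [17] u=6 | in [-1,6] | out [-3,6] | ==
  [18] u=0 | in [0,6] | out [-1,6] | prev [0,6] | push {}
  [19] u=2 | in [0,6] | out [-1,6] | prev [0,6] | push {3,6}
  [20] u=5 | in [0,6] | out [-1,6] | prev [0,6] | push {}
  [21] u=3 | in [-1,6] | out [-1,6] | prev [0,6] | push {0,2,5}
  [22] u=6 | in [-1,6] | out [-3,6] | ==
  [23] u=0 | in [-1,6] | out [-2,6] | prev [-1,6] | push {}
  [24] u=2 | in [-1,6] | out [-2,6] | prev [-1,6] | push {3,6}
  [25] u=5 | in [-1,6] | out [-2,6] | prev [-1,6] | push {}
  [26] u=3 | in [-2,6] | out [-2,6] | prev [-1,6] | push {0,2,5}
  [27] u=6 | in [-2,6] | out [-4,6] | prev [-3,6] | push {}
  [28] u=0 | in [-2,6] | out [-3,6] | prev [-2,6] | push {}
  [29] u=2 | in [-2,6] | out [-3,6] | prev [-2,6] | push {3,6}
  [30] u=5 | in [-2,6] | out [-3,6] | prev [-2,6] | push {}
  [31] u=3 | in [-3,6] | out [-3,6] | prev [-2,6] | push {0,2,5}
  [32] u=6 | in [-3,6] | out [-5,6] | prev [-4,6] | push {}
  [33] u=0 | in [-3,6] | out [-4,6] | prev [-3,6] | push {}
  [34] u=2 | in [-3,6] | out [-4,6] | prev [-3,6] | push {3,6}
  [35] u=5 | in [-3,6] | out [-4,6] | prev [-3,6] | push {}
  [36] u=3 | in [-4,6] | out [-4,6] | prev [-3,6] | push {0,2,5}
  [37] u=6 | in [-4,6] | out [-6,6] | prev [-5,6] | push {}
  [38] u=0 | in [-4,6] | out [-5,6] | prev [-4,6] | push {}
  [39] u=2 | in [-4,6] | out [-5,6] | prev [-4,6] | push {3,6}
  [40] u=5 | in [-4,6] | out [-5,6] | prev [-4,6] | push {}
  [41] u=3 | in [-5,6] | out [-5,6] | prev [-4,6] | push {0,2,5}
  [42] u=6 | in [-5,6] | out [-6,6] | ==
  [43] u=0 | in [-5,6] | out [-6,6] | prev [-5,6] | push {}
  [44] u=2 | in [-5,6] | out [-6,6] | prev [-5,6] | push {3,6}
  [45] u=5 | in [-5,6] | out [-6,6] | prev [-5,6] | push {}
  [46] u=3 | in [-6,6] | out [-6,6] | prev [-5,6] | push {0,2,5}
  [47] u=6 | in [-6,6] | out [-6,6] | ==
  [48] u=0 | in [-6,6] | out [-6,6] | ==
  [49] u=2 | in [-6,6] | out [-6,6] | ==
  [50] u=5 | in [-6,6] | out [-6,6] | ==

Converged values:
  [0] [-6,6]
  [1] [-6,4]
  [2] [-6,6]
  [3] [-6,6]
  [4] [-1,6]
  [5] [-6,6]
  [6] [-6,6]
  [7] [-1,6]

no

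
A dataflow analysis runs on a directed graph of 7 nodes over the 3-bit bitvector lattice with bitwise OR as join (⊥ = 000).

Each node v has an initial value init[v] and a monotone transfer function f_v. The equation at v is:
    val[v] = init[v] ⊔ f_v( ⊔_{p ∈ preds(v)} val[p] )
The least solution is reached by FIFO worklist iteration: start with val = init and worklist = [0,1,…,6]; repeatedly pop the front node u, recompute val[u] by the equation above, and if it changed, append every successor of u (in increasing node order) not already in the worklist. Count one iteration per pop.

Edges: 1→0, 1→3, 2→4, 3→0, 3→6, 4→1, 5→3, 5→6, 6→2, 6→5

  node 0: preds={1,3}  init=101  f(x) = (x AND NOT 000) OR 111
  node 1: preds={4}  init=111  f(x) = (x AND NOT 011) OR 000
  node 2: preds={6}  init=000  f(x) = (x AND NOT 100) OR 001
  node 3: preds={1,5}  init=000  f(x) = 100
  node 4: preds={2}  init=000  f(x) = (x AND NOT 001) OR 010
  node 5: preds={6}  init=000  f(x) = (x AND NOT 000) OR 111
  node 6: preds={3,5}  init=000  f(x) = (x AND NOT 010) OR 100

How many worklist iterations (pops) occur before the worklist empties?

Trace (12 dequeues):
  [1] u=0 | in 111 | out 111 | prev 101 | push {}
  [2] u=1 | in 000 | out 111 | ==
  [3] u=2 | in 000 | out 001 | prev 000 | push {}
  [4] u=3 | in 111 | out 100 | prev 000 | push {0}
  [5] u=4 | in 001 | out 010 | prev 000 | push {1}
  [6] u=5 | in 000 | out 111 | prev 000 | push {3}
  [7] u=6 | in 111 | out 101 | prev 000 | push {2,5}
  [8] u=0 | in 111 | out 111 | ==
  [9] u=1 | in 010 | out 111 | ==
  [10] u=3 | in 111 | out 100 | ==
  [11] u=2 | in 101 | out 001 | ==
  [12] u=5 | in 101 | out 111 | ==

Converged values:
  [0] 111
  [1] 111
  [2] 001
  [3] 100
  [4] 010
  [5] 111
  [6] 101

12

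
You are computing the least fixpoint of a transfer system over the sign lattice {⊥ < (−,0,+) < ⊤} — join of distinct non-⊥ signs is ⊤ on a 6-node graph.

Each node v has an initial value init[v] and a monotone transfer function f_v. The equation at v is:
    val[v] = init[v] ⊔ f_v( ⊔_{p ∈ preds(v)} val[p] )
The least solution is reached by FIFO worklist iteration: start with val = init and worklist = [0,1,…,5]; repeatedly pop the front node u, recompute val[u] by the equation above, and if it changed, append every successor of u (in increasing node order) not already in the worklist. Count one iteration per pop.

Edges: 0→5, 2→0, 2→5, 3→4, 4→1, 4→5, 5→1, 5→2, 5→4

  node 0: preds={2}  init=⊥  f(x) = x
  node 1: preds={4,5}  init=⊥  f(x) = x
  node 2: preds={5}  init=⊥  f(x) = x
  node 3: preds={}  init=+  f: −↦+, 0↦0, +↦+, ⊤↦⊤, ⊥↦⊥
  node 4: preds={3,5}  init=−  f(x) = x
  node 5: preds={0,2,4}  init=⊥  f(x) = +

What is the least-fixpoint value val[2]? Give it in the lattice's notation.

Trace (11 dequeues):
  [1] u=0 | in ⊥ | out ⊥ | ==
  [2] u=1 | in − | out − | prev ⊥ | push {}
  [3] u=2 | in ⊥ | out ⊥ | ==
  [4] u=3 | in ⊥ | out + | ==
  [5] u=4 | in + | out ⊤ | prev − | push {1}
  [6] u=5 | in ⊤ | out + | prev ⊥ | push {2,4}
  [7] u=1 | in ⊤ | out ⊤ | prev − | push {}
  [8] u=2 | in + | out + | prev ⊥ | push {0,5}
  [9] u=4 | in + | out ⊤ | ==
  [10] u=0 | in + | out + | prev ⊥ | push {}
  [11] u=5 | in ⊤ | out + | ==

Converged values:
  [0] +
  [1] ⊤
  [2] +
  [3] +
  [4] ⊤
  [5] +

+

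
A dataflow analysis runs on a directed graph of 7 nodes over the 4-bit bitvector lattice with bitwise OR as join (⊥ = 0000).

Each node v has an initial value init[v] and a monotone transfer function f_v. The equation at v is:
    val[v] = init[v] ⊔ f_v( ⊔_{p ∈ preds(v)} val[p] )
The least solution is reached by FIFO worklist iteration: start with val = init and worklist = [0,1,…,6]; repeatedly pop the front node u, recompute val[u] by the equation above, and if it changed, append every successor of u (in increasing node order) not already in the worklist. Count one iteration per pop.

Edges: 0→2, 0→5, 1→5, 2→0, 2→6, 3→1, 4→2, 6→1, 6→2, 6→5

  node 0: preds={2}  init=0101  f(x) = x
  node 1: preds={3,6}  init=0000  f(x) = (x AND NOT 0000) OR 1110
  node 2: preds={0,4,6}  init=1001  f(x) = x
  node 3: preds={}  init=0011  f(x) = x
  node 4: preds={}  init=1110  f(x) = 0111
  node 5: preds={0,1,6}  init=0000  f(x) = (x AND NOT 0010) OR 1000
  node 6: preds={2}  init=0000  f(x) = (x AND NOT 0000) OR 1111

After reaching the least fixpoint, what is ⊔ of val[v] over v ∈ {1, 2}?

Worklist (11 pops):
  #1 pop 0: in=1001 → 1101 (was 0101); enqueue []
  #2 pop 1: in=0011 → 1111 (was 0000); enqueue []
  #3 pop 2: in=1111 → 1111 (was 1001); enqueue [0]
  #4 pop 3: in=0000 → 0011 (no change)
  #5 pop 4: in=0000 → 1111 (was 1110); enqueue [2]
  #6 pop 5: in=1111 → 1101 (was 0000); enqueue []
  #7 pop 6: in=1111 → 1111 (was 0000); enqueue [1,5]
  #8 pop 0: in=1111 → 1111 (was 1101); enqueue []
  #9 pop 2: in=1111 → 1111 (no change)
  #10 pop 1: in=1111 → 1111 (no change)
  #11 pop 5: in=1111 → 1101 (no change)

Fixpoint:
  val[0] = 1111
  val[1] = 1111
  val[2] = 1111
  val[3] = 0011
  val[4] = 1111
  val[5] = 1101
  val[6] = 1111

1111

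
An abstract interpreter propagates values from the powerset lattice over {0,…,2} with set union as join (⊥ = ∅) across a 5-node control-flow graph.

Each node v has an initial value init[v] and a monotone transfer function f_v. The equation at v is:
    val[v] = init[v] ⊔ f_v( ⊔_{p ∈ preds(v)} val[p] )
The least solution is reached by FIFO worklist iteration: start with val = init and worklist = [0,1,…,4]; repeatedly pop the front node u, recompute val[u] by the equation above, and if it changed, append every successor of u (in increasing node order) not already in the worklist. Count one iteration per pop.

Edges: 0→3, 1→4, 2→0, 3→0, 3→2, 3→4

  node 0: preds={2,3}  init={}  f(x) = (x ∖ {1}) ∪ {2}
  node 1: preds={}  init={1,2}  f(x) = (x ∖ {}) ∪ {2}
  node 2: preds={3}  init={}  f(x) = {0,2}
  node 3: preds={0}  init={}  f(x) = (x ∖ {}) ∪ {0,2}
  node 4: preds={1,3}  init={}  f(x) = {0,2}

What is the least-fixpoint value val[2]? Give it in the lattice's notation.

Iteration log — 8 steps:
  step 1. node 0  ⊔preds={}  new={2}  old={}  +wl: 
  step 2. node 1  ⊔preds={}  new={1,2}  stable
  step 3. node 2  ⊔preds={}  new={0,2}  old={}  +wl: 0
  step 4. node 3  ⊔preds={2}  new={0,2}  old={}  +wl: 2
  step 5. node 4  ⊔preds={0,1,2}  new={0,2}  old={}  +wl: 
  step 6. node 0  ⊔preds={0,2}  new={0,2}  old={2}  +wl: 3
  step 7. node 2  ⊔preds={0,2}  new={0,2}  stable
  step 8. node 3  ⊔preds={0,2}  new={0,2}  stable

Least fixpoint reached:
  node 0: {0,2}
  node 1: {1,2}
  node 2: {0,2}
  node 3: {0,2}
  node 4: {0,2}

{0,2}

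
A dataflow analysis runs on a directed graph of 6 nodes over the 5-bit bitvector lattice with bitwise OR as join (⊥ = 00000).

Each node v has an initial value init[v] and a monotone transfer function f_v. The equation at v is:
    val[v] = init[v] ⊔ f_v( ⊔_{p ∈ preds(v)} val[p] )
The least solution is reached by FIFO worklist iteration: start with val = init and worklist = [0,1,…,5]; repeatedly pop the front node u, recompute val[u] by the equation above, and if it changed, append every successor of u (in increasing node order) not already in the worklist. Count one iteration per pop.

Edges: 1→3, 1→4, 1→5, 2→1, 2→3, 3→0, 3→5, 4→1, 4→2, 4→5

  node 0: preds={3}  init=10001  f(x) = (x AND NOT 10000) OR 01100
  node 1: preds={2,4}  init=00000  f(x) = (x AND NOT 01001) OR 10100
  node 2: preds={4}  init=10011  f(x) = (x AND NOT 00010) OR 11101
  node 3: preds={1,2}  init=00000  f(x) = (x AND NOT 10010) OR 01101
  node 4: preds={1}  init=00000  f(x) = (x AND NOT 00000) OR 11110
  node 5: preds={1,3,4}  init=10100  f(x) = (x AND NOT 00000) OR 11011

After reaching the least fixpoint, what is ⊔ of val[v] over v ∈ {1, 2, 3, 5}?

Trace (9 dequeues):
  [1] u=0 | in 00000 | out 11101 | prev 10001 | push {}
  [2] u=1 | in 10011 | out 10110 | prev 00000 | push {}
  [3] u=2 | in 00000 | out 11111 | prev 10011 | push {1}
  [4] u=3 | in 11111 | out 01101 | prev 00000 | push {0}
  [5] u=4 | in 10110 | out 11110 | prev 00000 | push {2}
  [6] u=5 | in 11111 | out 11111 | prev 10100 | push {}
  [7] u=1 | in 11111 | out 10110 | ==
  [8] u=0 | in 01101 | out 11101 | ==
  [9] u=2 | in 11110 | out 11111 | ==

Converged values:
  [0] 11101
  [1] 10110
  [2] 11111
  [3] 01101
  [4] 11110
  [5] 11111

11111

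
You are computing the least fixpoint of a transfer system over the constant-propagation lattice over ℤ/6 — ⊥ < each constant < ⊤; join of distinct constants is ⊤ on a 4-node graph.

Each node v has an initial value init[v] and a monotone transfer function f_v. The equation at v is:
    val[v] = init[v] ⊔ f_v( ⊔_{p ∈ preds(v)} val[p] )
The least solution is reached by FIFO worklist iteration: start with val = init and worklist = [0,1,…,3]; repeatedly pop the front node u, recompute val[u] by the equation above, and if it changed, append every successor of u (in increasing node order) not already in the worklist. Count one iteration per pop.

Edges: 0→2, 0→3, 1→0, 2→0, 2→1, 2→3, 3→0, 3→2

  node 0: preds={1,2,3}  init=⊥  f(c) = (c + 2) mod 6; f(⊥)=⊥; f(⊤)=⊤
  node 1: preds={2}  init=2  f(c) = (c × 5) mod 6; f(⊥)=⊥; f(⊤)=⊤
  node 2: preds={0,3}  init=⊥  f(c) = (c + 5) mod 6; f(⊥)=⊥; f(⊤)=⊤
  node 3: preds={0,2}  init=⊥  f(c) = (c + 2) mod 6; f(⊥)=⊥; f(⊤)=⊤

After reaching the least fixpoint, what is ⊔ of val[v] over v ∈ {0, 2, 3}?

⊤

Trace (10 dequeues):
  [1] u=0 | in 2 | out 4 | prev ⊥ | push {}
  [2] u=1 | in ⊥ | out 2 | ==
  [3] u=2 | in 4 | out 3 | prev ⊥ | push {0,1}
  [4] u=3 | in ⊤ | out ⊤ | prev ⊥ | push {2}
  [5] u=0 | in ⊤ | out ⊤ | prev 4 | push {3}
  [6] u=1 | in 3 | out ⊤ | prev 2 | push {0}
  [7] u=2 | in ⊤ | out ⊤ | prev 3 | push {1}
  [8] u=3 | in ⊤ | out ⊤ | ==
  [9] u=0 | in ⊤ | out ⊤ | ==
  [10] u=1 | in ⊤ | out ⊤ | ==

Converged values:
  [0] ⊤
  [1] ⊤
  [2] ⊤
  [3] ⊤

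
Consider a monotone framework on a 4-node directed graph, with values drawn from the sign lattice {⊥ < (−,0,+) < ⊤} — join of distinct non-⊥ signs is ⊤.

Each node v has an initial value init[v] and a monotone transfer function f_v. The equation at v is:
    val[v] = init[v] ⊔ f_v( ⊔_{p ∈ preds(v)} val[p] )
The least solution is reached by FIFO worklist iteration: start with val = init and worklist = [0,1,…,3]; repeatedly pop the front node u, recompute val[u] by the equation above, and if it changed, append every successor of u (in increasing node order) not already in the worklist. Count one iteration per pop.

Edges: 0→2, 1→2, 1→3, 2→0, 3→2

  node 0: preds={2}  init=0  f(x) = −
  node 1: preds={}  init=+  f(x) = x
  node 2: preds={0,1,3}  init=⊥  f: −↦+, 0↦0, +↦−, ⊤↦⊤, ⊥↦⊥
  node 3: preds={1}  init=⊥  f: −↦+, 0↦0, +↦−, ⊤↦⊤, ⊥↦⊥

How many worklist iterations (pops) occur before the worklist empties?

6

Iteration log — 6 steps:
  step 1. node 0  ⊔preds=⊥  new=⊤  old=0  +wl: 
  step 2. node 1  ⊔preds=⊥  new=+  stable
  step 3. node 2  ⊔preds=⊤  new=⊤  old=⊥  +wl: 0
  step 4. node 3  ⊔preds=+  new=−  old=⊥  +wl: 2
  step 5. node 0  ⊔preds=⊤  new=⊤  stable
  step 6. node 2  ⊔preds=⊤  new=⊤  stable

Least fixpoint reached:
  node 0: ⊤
  node 1: +
  node 2: ⊤
  node 3: −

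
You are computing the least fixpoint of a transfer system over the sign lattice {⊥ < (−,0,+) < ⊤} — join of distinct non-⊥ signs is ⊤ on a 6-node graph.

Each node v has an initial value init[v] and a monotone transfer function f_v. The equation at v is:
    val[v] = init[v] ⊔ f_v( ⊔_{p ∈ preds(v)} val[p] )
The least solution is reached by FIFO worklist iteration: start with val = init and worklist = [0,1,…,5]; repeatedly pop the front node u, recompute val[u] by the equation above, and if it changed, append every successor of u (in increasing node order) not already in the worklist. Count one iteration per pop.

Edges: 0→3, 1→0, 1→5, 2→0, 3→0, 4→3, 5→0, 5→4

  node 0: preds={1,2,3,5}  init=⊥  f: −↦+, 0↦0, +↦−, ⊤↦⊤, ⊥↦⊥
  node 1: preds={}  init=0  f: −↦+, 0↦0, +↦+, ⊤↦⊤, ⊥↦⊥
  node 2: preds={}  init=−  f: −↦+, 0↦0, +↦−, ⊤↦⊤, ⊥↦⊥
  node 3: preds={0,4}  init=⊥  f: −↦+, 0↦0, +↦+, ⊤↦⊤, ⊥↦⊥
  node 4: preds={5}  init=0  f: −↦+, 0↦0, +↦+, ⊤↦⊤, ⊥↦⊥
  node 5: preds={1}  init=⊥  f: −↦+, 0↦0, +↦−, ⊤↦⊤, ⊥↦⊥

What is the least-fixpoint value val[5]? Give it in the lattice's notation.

0

Worklist (8 pops):
  #1 pop 0: in=⊤ → ⊤ (was ⊥); enqueue []
  #2 pop 1: in=⊥ → 0 (no change)
  #3 pop 2: in=⊥ → − (no change)
  #4 pop 3: in=⊤ → ⊤ (was ⊥); enqueue [0]
  #5 pop 4: in=⊥ → 0 (no change)
  #6 pop 5: in=0 → 0 (was ⊥); enqueue [4]
  #7 pop 0: in=⊤ → ⊤ (no change)
  #8 pop 4: in=0 → 0 (no change)

Fixpoint:
  val[0] = ⊤
  val[1] = 0
  val[2] = −
  val[3] = ⊤
  val[4] = 0
  val[5] = 0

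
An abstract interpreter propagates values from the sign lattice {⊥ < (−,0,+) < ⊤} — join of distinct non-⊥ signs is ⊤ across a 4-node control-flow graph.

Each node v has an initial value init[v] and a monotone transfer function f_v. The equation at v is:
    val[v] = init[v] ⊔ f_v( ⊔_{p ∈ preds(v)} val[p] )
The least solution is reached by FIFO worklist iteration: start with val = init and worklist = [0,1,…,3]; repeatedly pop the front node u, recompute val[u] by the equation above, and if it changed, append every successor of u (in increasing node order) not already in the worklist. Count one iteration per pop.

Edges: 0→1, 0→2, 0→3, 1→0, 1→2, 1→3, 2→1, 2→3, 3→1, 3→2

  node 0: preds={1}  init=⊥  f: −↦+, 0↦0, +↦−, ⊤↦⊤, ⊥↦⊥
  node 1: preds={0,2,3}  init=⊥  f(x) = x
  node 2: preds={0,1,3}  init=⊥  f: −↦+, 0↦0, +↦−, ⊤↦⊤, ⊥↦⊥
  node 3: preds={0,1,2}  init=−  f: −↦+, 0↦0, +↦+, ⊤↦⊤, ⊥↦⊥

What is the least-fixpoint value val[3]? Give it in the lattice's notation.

⊤

Trace (12 dequeues):
  [1] u=0 | in ⊥ | out ⊥ | ==
  [2] u=1 | in − | out − | prev ⊥ | push {0}
  [3] u=2 | in − | out + | prev ⊥ | push {1}
  [4] u=3 | in ⊤ | out ⊤ | prev − | push {2}
  [5] u=0 | in − | out + | prev ⊥ | push {3}
  [6] u=1 | in ⊤ | out ⊤ | prev − | push {0}
  [7] u=2 | in ⊤ | out ⊤ | prev + | push {1}
  [8] u=3 | in ⊤ | out ⊤ | ==
  [9] u=0 | in ⊤ | out ⊤ | prev + | push {2,3}
  [10] u=1 | in ⊤ | out ⊤ | ==
  [11] u=2 | in ⊤ | out ⊤ | ==
  [12] u=3 | in ⊤ | out ⊤ | ==

Converged values:
  [0] ⊤
  [1] ⊤
  [2] ⊤
  [3] ⊤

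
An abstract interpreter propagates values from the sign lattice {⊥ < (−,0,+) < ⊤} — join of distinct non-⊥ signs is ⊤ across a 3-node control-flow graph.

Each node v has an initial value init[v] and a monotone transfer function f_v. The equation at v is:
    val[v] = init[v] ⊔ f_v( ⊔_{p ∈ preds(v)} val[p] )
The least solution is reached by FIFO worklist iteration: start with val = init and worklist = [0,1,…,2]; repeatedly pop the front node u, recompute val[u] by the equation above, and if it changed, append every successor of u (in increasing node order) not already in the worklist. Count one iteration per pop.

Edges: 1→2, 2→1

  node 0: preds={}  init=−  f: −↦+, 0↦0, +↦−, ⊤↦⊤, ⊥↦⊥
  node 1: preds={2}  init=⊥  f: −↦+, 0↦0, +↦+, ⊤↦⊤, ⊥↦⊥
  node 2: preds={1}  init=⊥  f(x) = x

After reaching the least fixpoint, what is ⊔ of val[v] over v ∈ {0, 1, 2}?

Worklist (3 pops):
  #1 pop 0: in=⊥ → − (no change)
  #2 pop 1: in=⊥ → ⊥ (no change)
  #3 pop 2: in=⊥ → ⊥ (no change)

Fixpoint:
  val[0] = −
  val[1] = ⊥
  val[2] = ⊥

−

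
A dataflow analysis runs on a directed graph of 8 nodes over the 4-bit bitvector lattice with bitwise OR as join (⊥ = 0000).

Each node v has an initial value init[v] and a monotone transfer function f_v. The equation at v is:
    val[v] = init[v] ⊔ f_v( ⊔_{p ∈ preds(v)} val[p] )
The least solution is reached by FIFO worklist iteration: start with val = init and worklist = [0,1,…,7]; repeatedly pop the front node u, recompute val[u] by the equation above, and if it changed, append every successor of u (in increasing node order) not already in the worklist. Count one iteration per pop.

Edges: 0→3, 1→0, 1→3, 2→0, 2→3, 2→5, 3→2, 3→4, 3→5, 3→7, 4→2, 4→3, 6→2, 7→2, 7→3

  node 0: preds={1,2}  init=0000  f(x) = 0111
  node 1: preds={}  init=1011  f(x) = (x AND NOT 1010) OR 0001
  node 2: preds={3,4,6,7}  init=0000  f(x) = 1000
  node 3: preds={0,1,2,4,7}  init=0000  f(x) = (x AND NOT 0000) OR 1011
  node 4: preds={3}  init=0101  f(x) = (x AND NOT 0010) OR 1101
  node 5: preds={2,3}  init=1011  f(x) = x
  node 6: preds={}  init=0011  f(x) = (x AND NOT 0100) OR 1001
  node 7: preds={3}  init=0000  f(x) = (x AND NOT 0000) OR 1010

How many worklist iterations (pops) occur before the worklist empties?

11

Worklist (11 pops):
  #1 pop 0: in=1011 → 0111 (was 0000); enqueue []
  #2 pop 1: in=0000 → 1011 (no change)
  #3 pop 2: in=0111 → 1000 (was 0000); enqueue [0]
  #4 pop 3: in=1111 → 1111 (was 0000); enqueue [2]
  #5 pop 4: in=1111 → 1101 (was 0101); enqueue [3]
  #6 pop 5: in=1111 → 1111 (was 1011); enqueue []
  #7 pop 6: in=0000 → 1011 (was 0011); enqueue []
  #8 pop 7: in=1111 → 1111 (was 0000); enqueue []
  #9 pop 0: in=1011 → 0111 (no change)
  #10 pop 2: in=1111 → 1000 (no change)
  #11 pop 3: in=1111 → 1111 (no change)

Fixpoint:
  val[0] = 0111
  val[1] = 1011
  val[2] = 1000
  val[3] = 1111
  val[4] = 1101
  val[5] = 1111
  val[6] = 1011
  val[7] = 1111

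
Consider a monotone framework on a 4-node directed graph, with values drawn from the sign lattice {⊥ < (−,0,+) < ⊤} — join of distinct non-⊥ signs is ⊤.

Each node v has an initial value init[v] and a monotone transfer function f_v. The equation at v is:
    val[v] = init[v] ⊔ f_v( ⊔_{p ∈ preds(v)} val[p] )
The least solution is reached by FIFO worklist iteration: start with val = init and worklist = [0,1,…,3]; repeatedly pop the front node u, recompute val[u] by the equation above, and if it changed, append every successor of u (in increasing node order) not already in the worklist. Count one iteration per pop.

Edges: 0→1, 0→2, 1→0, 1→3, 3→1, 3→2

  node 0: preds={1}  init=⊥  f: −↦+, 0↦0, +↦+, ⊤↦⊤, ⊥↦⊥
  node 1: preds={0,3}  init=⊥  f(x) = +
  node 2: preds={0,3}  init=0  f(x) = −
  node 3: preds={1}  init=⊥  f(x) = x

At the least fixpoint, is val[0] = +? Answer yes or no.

yes

Trace (7 dequeues):
  [1] u=0 | in ⊥ | out ⊥ | ==
  [2] u=1 | in ⊥ | out + | prev ⊥ | push {0}
  [3] u=2 | in ⊥ | out ⊤ | prev 0 | push {}
  [4] u=3 | in + | out + | prev ⊥ | push {1,2}
  [5] u=0 | in + | out + | prev ⊥ | push {}
  [6] u=1 | in + | out + | ==
  [7] u=2 | in + | out ⊤ | ==

Converged values:
  [0] +
  [1] +
  [2] ⊤
  [3] +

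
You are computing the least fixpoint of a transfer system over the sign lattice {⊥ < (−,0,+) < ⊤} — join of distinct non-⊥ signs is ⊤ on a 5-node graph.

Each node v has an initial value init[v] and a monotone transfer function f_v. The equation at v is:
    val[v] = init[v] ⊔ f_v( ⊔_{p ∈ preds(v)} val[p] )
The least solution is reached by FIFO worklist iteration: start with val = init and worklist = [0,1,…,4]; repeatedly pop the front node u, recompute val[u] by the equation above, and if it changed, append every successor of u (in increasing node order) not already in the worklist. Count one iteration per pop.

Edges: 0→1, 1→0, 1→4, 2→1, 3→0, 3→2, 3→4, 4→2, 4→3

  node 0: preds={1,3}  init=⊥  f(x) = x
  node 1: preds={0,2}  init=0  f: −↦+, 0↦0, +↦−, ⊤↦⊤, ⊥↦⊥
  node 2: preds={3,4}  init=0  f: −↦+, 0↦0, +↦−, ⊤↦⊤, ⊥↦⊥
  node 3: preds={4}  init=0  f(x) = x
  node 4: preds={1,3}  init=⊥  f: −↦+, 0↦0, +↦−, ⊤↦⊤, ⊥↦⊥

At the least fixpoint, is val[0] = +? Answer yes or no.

Iteration log — 7 steps:
  step 1. node 0  ⊔preds=0  new=0  old=⊥  +wl: 
  step 2. node 1  ⊔preds=0  new=0  stable
  step 3. node 2  ⊔preds=0  new=0  stable
  step 4. node 3  ⊔preds=⊥  new=0  stable
  step 5. node 4  ⊔preds=0  new=0  old=⊥  +wl: 2,3
  step 6. node 2  ⊔preds=0  new=0  stable
  step 7. node 3  ⊔preds=0  new=0  stable

Least fixpoint reached:
  node 0: 0
  node 1: 0
  node 2: 0
  node 3: 0
  node 4: 0

no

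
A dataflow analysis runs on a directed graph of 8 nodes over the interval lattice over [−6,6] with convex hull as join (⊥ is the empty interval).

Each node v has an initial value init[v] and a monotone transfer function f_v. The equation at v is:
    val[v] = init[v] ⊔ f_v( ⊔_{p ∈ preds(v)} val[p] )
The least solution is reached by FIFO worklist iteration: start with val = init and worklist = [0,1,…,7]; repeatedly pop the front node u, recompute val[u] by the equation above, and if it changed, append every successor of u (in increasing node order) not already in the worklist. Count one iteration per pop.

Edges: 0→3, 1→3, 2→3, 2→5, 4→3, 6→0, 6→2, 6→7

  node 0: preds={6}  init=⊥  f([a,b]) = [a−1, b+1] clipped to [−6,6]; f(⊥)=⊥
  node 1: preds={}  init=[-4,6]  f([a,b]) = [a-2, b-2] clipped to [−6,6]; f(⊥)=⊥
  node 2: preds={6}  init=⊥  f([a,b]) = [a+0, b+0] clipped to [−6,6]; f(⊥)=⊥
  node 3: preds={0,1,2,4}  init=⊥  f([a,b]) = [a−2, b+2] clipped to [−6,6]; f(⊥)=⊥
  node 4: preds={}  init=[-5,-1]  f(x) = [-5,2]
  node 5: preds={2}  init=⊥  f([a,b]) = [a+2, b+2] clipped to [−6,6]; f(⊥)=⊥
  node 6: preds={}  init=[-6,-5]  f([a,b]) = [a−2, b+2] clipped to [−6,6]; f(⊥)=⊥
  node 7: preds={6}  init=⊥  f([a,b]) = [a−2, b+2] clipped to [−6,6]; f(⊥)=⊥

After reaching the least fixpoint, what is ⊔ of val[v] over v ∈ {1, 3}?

Iteration log — 9 steps:
  step 1. node 0  ⊔preds=[-6,-5]  new=[-6,-4]  old=⊥  +wl: 
  step 2. node 1  ⊔preds=⊥  new=[-4,6]  stable
  step 3. node 2  ⊔preds=[-6,-5]  new=[-6,-5]  old=⊥  +wl: 
  step 4. node 3  ⊔preds=[-6,6]  new=[-6,6]  old=⊥  +wl: 
  step 5. node 4  ⊔preds=⊥  new=[-5,2]  old=[-5,-1]  +wl: 3
  step 6. node 5  ⊔preds=[-6,-5]  new=[-4,-3]  old=⊥  +wl: 
  step 7. node 6  ⊔preds=⊥  new=[-6,-5]  stable
  step 8. node 7  ⊔preds=[-6,-5]  new=[-6,-3]  old=⊥  +wl: 
  step 9. node 3  ⊔preds=[-6,6]  new=[-6,6]  stable

Least fixpoint reached:
  node 0: [-6,-4]
  node 1: [-4,6]
  node 2: [-6,-5]
  node 3: [-6,6]
  node 4: [-5,2]
  node 5: [-4,-3]
  node 6: [-6,-5]
  node 7: [-6,-3]

[-6,6]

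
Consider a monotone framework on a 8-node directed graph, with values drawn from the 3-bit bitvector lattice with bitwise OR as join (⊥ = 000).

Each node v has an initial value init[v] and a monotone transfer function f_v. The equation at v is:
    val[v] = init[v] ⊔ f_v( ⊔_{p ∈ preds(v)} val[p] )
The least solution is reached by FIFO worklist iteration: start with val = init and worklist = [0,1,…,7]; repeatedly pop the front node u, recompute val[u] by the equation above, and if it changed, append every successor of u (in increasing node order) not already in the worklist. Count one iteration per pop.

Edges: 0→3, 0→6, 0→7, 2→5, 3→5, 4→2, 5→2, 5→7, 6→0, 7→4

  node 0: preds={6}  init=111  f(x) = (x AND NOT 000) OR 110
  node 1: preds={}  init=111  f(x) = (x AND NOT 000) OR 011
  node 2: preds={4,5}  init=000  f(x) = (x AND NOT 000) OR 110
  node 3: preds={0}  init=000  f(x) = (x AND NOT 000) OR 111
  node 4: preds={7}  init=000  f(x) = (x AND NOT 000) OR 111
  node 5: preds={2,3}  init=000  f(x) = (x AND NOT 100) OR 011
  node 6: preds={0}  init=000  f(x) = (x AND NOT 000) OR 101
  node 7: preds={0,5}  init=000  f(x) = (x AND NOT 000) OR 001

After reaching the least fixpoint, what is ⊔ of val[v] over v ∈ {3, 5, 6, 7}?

111

Worklist (12 pops):
  #1 pop 0: in=000 → 111 (no change)
  #2 pop 1: in=000 → 111 (no change)
  #3 pop 2: in=000 → 110 (was 000); enqueue []
  #4 pop 3: in=111 → 111 (was 000); enqueue []
  #5 pop 4: in=000 → 111 (was 000); enqueue [2]
  #6 pop 5: in=111 → 011 (was 000); enqueue []
  #7 pop 6: in=111 → 111 (was 000); enqueue [0]
  #8 pop 7: in=111 → 111 (was 000); enqueue [4]
  #9 pop 2: in=111 → 111 (was 110); enqueue [5]
  #10 pop 0: in=111 → 111 (no change)
  #11 pop 4: in=111 → 111 (no change)
  #12 pop 5: in=111 → 011 (no change)

Fixpoint:
  val[0] = 111
  val[1] = 111
  val[2] = 111
  val[3] = 111
  val[4] = 111
  val[5] = 011
  val[6] = 111
  val[7] = 111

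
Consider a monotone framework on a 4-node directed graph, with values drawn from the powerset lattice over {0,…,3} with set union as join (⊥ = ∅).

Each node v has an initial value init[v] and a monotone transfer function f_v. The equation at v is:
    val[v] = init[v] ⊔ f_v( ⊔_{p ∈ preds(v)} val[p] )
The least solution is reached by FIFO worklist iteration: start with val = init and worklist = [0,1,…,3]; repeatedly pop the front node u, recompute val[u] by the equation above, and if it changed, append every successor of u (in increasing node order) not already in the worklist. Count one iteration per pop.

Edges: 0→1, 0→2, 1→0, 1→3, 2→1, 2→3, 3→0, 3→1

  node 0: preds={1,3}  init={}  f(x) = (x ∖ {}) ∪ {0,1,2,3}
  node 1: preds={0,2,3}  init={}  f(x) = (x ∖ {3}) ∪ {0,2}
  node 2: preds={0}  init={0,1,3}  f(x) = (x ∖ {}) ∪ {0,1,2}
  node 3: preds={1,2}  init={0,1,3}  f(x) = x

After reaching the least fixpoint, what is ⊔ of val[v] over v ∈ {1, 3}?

Worklist (6 pops):
  #1 pop 0: in={0,1,3} → {0,1,2,3} (was {}); enqueue []
  #2 pop 1: in={0,1,2,3} → {0,1,2} (was {}); enqueue [0]
  #3 pop 2: in={0,1,2,3} → {0,1,2,3} (was {0,1,3}); enqueue [1]
  #4 pop 3: in={0,1,2,3} → {0,1,2,3} (was {0,1,3}); enqueue []
  #5 pop 0: in={0,1,2,3} → {0,1,2,3} (no change)
  #6 pop 1: in={0,1,2,3} → {0,1,2} (no change)

Fixpoint:
  val[0] = {0,1,2,3}
  val[1] = {0,1,2}
  val[2] = {0,1,2,3}
  val[3] = {0,1,2,3}

{0,1,2,3}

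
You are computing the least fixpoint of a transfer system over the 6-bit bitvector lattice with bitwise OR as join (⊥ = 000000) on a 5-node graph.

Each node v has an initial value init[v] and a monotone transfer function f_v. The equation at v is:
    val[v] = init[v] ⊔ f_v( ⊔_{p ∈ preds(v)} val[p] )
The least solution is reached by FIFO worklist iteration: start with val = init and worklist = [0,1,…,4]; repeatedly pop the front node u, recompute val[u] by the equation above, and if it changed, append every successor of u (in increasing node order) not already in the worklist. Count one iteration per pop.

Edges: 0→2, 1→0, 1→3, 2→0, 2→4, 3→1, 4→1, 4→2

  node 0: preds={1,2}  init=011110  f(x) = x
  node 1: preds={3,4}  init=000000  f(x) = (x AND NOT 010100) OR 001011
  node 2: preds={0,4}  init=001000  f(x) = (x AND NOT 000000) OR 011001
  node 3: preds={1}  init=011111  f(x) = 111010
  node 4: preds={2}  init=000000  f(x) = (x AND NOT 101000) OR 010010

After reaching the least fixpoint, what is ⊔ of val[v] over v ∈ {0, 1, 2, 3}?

Iteration log — 13 steps:
  step 1. node 0  ⊔preds=001000  new=011110  stable
  step 2. node 1  ⊔preds=011111  new=001011  old=000000  +wl: 0
  step 3. node 2  ⊔preds=011110  new=011111  old=001000  +wl: 
  step 4. node 3  ⊔preds=001011  new=111111  old=011111  +wl: 1
  step 5. node 4  ⊔preds=011111  new=010111  old=000000  +wl: 2
  step 6. node 0  ⊔preds=011111  new=011111  old=011110  +wl: 
  step 7. node 1  ⊔preds=111111  new=101011  old=001011  +wl: 0,3
  step 8. node 2  ⊔preds=011111  new=011111  stable
  step 9. node 0  ⊔preds=111111  new=111111  old=011111  +wl: 2
  step 10. node 3  ⊔preds=101011  new=111111  stable
  step 11. node 2  ⊔preds=111111  new=111111  old=011111  +wl: 0,4
  step 12. node 0  ⊔preds=111111  new=111111  stable
  step 13. node 4  ⊔preds=111111  new=010111  stable

Least fixpoint reached:
  node 0: 111111
  node 1: 101011
  node 2: 111111
  node 3: 111111
  node 4: 010111

111111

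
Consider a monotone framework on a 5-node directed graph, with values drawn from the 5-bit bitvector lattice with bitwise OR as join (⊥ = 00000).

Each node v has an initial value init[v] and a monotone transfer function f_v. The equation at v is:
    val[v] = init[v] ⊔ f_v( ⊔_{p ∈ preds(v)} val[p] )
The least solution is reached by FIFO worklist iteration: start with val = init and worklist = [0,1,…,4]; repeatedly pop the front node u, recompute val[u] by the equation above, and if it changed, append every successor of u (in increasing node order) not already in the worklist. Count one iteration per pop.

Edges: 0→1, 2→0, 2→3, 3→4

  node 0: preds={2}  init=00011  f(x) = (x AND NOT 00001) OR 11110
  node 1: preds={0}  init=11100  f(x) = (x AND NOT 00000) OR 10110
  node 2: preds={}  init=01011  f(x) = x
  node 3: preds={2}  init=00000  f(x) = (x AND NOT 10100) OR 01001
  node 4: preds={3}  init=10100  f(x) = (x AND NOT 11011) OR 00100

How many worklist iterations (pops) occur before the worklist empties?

Trace (5 dequeues):
  [1] u=0 | in 01011 | out 11111 | prev 00011 | push {}
  [2] u=1 | in 11111 | out 11111 | prev 11100 | push {}
  [3] u=2 | in 00000 | out 01011 | ==
  [4] u=3 | in 01011 | out 01011 | prev 00000 | push {}
  [5] u=4 | in 01011 | out 10100 | ==

Converged values:
  [0] 11111
  [1] 11111
  [2] 01011
  [3] 01011
  [4] 10100

5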